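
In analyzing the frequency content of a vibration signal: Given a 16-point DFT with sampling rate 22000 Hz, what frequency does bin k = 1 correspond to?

The frequency of DFT bin k is: f_k = k * f_s / N
f_1 = 1 * 22000 / 16 = 1375 Hz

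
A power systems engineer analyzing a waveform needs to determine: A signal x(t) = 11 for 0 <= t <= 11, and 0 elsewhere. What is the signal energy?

Energy = integral of |x(t)|^2 dt over the signal duration
= 11^2 * 11 = 121 * 11 = 1331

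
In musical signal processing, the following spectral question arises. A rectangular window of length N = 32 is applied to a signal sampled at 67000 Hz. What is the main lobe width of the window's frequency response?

For a rectangular window of length N,
the main lobe width in frequency is 2*f_s/N.
= 2*67000/32 = 8375/2 Hz
This determines the minimum frequency separation for resolving two sinusoids.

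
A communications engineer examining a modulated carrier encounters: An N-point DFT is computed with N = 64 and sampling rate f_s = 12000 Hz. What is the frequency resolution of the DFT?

DFT frequency resolution = f_s / N
= 12000 / 64 = 375/2 Hz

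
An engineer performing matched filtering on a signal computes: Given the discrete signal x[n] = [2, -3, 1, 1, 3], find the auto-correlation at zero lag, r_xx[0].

The auto-correlation at zero lag r_xx[0] equals the signal energy.
r_xx[0] = sum of x[n]^2 = 2^2 + (-3)^2 + 1^2 + 1^2 + 3^2
= 4 + 9 + 1 + 1 + 9 = 24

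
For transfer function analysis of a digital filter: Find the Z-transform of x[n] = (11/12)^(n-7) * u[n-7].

Time-shifting property: if X(z) = Z{x[n]}, then Z{x[n-d]} = z^(-d) * X(z)
X(z) = z/(z - 11/12) for x[n] = (11/12)^n * u[n]
Z{x[n-7]} = z^(-7) * z/(z - 11/12) = z^(-6)/(z - 11/12)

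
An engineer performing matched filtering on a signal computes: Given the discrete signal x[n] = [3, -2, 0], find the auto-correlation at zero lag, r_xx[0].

The auto-correlation at zero lag r_xx[0] equals the signal energy.
r_xx[0] = sum of x[n]^2 = 3^2 + (-2)^2 + 0^2
= 9 + 4 + 0 = 13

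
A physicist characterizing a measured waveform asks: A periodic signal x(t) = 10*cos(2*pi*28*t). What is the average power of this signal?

Average power of A*cos(wt) is A^2/2.
P = 10^2 / 2 = 100/2 = 50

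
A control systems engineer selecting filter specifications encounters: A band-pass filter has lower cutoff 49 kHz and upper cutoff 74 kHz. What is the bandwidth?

Bandwidth = f_high - f_low
= 74 kHz - 49 kHz = 25 kHz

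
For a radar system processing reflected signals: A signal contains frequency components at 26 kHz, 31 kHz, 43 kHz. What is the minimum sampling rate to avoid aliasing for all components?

The highest frequency component is f_max = 43 kHz.
Nyquist rate = 2 * f_max = 2 * 43 kHz = 86 kHz.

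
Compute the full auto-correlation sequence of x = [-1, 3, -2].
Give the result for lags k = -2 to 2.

r_xx[k] = sum_m x[m]*x[m+k], indexed from 0, for k = -2 to 2:
  r_xx[-2] = x[2]*x[0] = 2
  r_xx[-1] = x[1]*x[0] + x[2]*x[1] = -9
  r_xx[0] = x[0]*x[0] + x[1]*x[1] + x[2]*x[2] = 14
  r_xx[1] = x[0]*x[1] + x[1]*x[2] = -9
  r_xx[2] = x[0]*x[2] = 2
r_xx = [2, -9, 14, -9, 2]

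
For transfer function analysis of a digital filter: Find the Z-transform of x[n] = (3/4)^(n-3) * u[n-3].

Time-shifting property: if X(z) = Z{x[n]}, then Z{x[n-d]} = z^(-d) * X(z)
X(z) = z/(z - 3/4) for x[n] = (3/4)^n * u[n]
Z{x[n-3]} = z^(-3) * z/(z - 3/4) = z^(-2)/(z - 3/4)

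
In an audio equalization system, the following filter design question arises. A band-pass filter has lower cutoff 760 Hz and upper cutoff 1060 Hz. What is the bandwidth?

Bandwidth = f_high - f_low
= 1060 Hz - 760 Hz = 300 Hz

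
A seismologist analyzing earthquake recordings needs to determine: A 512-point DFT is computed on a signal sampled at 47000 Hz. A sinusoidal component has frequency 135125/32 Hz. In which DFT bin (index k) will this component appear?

DFT frequency resolution = f_s/N = 47000/512 = 5875/64 Hz
Bin index k = f_signal / resolution = 135125/32 / 5875/64 = 46
The signal frequency 135125/32 Hz falls in DFT bin k = 46.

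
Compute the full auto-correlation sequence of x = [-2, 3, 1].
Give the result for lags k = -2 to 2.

r_xx[k] = sum_m x[m]*x[m+k], indexed from 0, for k = -2 to 2:
  r_xx[-2] = x[2]*x[0] = -2
  r_xx[-1] = x[1]*x[0] + x[2]*x[1] = -3
  r_xx[0] = x[0]*x[0] + x[1]*x[1] + x[2]*x[2] = 14
  r_xx[1] = x[0]*x[1] + x[1]*x[2] = -3
  r_xx[2] = x[0]*x[2] = -2
r_xx = [-2, -3, 14, -3, -2]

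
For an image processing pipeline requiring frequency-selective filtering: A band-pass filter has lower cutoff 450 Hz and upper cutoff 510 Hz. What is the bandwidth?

Bandwidth = f_high - f_low
= 510 Hz - 450 Hz = 60 Hz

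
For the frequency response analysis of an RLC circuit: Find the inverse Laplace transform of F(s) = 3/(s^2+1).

Standard pair: w/(s^2+w^2) <-> sin(wt)*u(t)
Recognize w^2 = 1, so w = 1; numerator 3 = 3*1.
f(t) = 3*sin(t)*u(t)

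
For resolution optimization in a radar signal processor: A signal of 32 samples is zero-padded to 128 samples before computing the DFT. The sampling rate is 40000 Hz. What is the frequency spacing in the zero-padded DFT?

Original DFT: N = 32, resolution = f_s/N = 40000/32 = 1250 Hz
Zero-padded DFT: N = 128, resolution = f_s/N = 40000/128 = 625/2 Hz
Zero-padding interpolates the spectrum (finer frequency grid)
but does NOT improve the true spectral resolution (ability to resolve close frequencies).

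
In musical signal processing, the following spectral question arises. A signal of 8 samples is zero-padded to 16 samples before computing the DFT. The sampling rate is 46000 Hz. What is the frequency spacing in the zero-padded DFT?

Original DFT: N = 8, resolution = f_s/N = 46000/8 = 5750 Hz
Zero-padded DFT: N = 16, resolution = f_s/N = 46000/16 = 2875 Hz
Zero-padding interpolates the spectrum (finer frequency grid)
but does NOT improve the true spectral resolution (ability to resolve close frequencies).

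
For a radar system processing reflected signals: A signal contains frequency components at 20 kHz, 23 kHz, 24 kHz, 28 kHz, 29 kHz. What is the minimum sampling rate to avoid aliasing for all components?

The highest frequency component is f_max = 29 kHz.
Nyquist rate = 2 * f_max = 2 * 29 kHz = 58 kHz.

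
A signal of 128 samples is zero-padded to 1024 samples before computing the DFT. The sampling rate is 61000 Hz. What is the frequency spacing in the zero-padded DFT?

Original DFT: N = 128, resolution = f_s/N = 61000/128 = 7625/16 Hz
Zero-padded DFT: N = 1024, resolution = f_s/N = 61000/1024 = 7625/128 Hz
Zero-padding interpolates the spectrum (finer frequency grid)
but does NOT improve the true spectral resolution (ability to resolve close frequencies).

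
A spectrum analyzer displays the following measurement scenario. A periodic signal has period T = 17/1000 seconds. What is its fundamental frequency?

The fundamental frequency is the reciprocal of the period.
f = 1/T = 1/(17/1000) = 1000/17 Hz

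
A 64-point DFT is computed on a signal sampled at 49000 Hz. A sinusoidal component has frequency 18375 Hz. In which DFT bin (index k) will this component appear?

DFT frequency resolution = f_s/N = 49000/64 = 6125/8 Hz
Bin index k = f_signal / resolution = 18375 / 6125/8 = 24
The signal frequency 18375 Hz falls in DFT bin k = 24.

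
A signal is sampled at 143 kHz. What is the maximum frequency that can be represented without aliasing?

The maximum frequency that can be represented without aliasing
is the Nyquist frequency: f_max = f_s / 2 = 143 kHz / 2 = 143/2 kHz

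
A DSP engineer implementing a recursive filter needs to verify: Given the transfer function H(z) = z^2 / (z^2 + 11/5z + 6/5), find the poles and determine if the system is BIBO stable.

Poles are roots of the denominator: z^2 + 11/5z + 6/5 = 0.
Quadratic formula: z = [-(11/5) +/- sqrt((11/5)^2 - 4*(6/5))] / 2
Discriminant = 121/25 - 24/5 = 1/25; sqrt = 1/5.
z = (-11/5 +/- 1/5) / 2 => z = -1 or z = -6/5.
|p1| = 6/5, |p2| = 1.
For BIBO stability, all poles must lie inside the unit circle (|p| < 1).
System is UNSTABLE since at least one |p| >= 1.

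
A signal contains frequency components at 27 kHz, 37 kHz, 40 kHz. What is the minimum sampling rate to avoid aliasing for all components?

The highest frequency component is f_max = 40 kHz.
Nyquist rate = 2 * f_max = 2 * 40 kHz = 80 kHz.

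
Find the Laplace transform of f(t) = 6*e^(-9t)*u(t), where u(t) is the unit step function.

Standard Laplace transform pair:
e^(-at)*u(t) <-> 1/(s+a)
With a = 9: L{6*e^(-9t)*u(t)} = 6/(s+9), ROC: Re(s) > -9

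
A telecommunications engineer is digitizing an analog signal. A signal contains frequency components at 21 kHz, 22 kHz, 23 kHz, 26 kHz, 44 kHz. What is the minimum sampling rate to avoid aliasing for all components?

The highest frequency component is f_max = 44 kHz.
Nyquist rate = 2 * f_max = 2 * 44 kHz = 88 kHz.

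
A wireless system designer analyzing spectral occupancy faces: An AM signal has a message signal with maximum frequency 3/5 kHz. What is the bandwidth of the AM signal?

In AM (double-sideband), the bandwidth is twice the message frequency.
BW = 2 * f_m = 2 * 3/5 kHz = 6/5 kHz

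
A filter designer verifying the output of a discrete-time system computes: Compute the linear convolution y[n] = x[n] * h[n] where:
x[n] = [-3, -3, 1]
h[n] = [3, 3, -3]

y[n] = sum_k x[k]*h[n-k]. Output length = len(x) + len(h) - 1 = 3 + 3 - 1 = 5.
y[0] = -3*3 = -9
y[1] = -3*3 + -3*3 = -18
y[2] = 1*3 + -3*3 + -3*-3 = 3
y[3] = 1*3 + -3*-3 = 12
y[4] = 1*-3 = -3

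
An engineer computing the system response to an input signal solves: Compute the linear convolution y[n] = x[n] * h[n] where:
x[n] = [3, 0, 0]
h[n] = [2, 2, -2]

y[n] = sum_k x[k]*h[n-k]. Output length = len(x) + len(h) - 1 = 3 + 3 - 1 = 5.
y[0] = 3*2 = 6
y[1] = 0*2 + 3*2 = 6
y[2] = 0*2 + 0*2 + 3*-2 = -6
y[3] = 0*2 + 0*-2 = 0
y[4] = 0*-2 = 0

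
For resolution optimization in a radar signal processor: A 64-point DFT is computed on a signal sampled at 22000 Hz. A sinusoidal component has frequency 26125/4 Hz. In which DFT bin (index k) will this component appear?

DFT frequency resolution = f_s/N = 22000/64 = 1375/4 Hz
Bin index k = f_signal / resolution = 26125/4 / 1375/4 = 19
The signal frequency 26125/4 Hz falls in DFT bin k = 19.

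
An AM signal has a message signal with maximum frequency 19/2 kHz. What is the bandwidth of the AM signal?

In AM (double-sideband), the bandwidth is twice the message frequency.
BW = 2 * f_m = 2 * 19/2 kHz = 19 kHz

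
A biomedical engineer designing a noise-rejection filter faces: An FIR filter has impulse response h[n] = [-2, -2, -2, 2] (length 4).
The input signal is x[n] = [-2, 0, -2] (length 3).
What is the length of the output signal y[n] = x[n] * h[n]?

For linear convolution, the output length is:
len(y) = len(x) + len(h) - 1 = 3 + 4 - 1 = 6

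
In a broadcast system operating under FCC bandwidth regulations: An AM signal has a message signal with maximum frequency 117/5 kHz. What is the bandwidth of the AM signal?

In AM (double-sideband), the bandwidth is twice the message frequency.
BW = 2 * f_m = 2 * 117/5 kHz = 234/5 kHz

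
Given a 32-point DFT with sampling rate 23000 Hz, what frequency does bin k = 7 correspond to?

The frequency of DFT bin k is: f_k = k * f_s / N
f_7 = 7 * 23000 / 32 = 20125/4 Hz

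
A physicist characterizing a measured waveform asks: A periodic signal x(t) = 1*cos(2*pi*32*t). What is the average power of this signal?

Average power of A*cos(wt) is A^2/2.
P = 1^2 / 2 = 1/2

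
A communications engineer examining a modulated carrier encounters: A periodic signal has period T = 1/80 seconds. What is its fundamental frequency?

The fundamental frequency is the reciprocal of the period.
f = 1/T = 1/(1/80) = 80 Hz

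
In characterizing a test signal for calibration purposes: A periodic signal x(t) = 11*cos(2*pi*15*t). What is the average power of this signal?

Average power of A*cos(wt) is A^2/2.
P = 11^2 / 2 = 121/2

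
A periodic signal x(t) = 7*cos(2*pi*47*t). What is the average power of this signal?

Average power of A*cos(wt) is A^2/2.
P = 7^2 / 2 = 49/2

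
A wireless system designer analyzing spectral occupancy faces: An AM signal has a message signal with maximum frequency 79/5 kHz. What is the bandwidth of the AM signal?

In AM (double-sideband), the bandwidth is twice the message frequency.
BW = 2 * f_m = 2 * 79/5 kHz = 158/5 kHz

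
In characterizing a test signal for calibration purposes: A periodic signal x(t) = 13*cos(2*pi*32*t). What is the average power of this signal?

Average power of A*cos(wt) is A^2/2.
P = 13^2 / 2 = 169/2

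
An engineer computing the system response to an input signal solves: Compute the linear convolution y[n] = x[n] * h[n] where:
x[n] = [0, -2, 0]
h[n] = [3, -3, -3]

y[n] = sum_k x[k]*h[n-k]. Output length = len(x) + len(h) - 1 = 3 + 3 - 1 = 5.
y[0] = 0*3 = 0
y[1] = -2*3 + 0*-3 = -6
y[2] = 0*3 + -2*-3 + 0*-3 = 6
y[3] = 0*-3 + -2*-3 = 6
y[4] = 0*-3 = 0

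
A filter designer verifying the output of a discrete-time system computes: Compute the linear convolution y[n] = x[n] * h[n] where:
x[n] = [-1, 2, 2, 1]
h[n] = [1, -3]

y[n] = sum_k x[k]*h[n-k]. Output length = len(x) + len(h) - 1 = 4 + 2 - 1 = 5.
y[0] = -1*1 = -1
y[1] = 2*1 + -1*-3 = 5
y[2] = 2*1 + 2*-3 = -4
y[3] = 1*1 + 2*-3 = -5
y[4] = 1*-3 = -3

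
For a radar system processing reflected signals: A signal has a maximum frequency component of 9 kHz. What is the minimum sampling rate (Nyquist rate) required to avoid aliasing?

By the Nyquist-Shannon sampling theorem,
the minimum sampling rate (Nyquist rate) must be at least 2 * f_max.
Nyquist rate = 2 * 9 kHz = 18 kHz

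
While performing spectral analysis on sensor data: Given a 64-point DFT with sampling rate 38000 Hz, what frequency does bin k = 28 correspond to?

The frequency of DFT bin k is: f_k = k * f_s / N
f_28 = 28 * 38000 / 64 = 16625 Hz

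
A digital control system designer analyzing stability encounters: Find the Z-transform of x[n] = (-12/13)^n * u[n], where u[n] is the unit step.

The Z-transform of a^n * u[n] is z/(z-a) for |z| > |a|.
Here a = -12/13, so X(z) = z/(z - (-12/13)) = 13z/(13z + 12)
ROC: |z| > 12/13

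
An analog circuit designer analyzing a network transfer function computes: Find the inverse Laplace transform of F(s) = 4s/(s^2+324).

Standard pair: s/(s^2+w^2) <-> cos(wt)*u(t)
With k=4, w=18: f(t) = 4*cos(18t)*u(t)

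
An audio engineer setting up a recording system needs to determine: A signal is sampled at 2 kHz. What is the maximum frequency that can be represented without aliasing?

The maximum frequency that can be represented without aliasing
is the Nyquist frequency: f_max = f_s / 2 = 2 kHz / 2 = 1 kHz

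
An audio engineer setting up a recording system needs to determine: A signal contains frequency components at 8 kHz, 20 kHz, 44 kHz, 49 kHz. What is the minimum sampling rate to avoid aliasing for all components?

The highest frequency component is f_max = 49 kHz.
Nyquist rate = 2 * f_max = 2 * 49 kHz = 98 kHz.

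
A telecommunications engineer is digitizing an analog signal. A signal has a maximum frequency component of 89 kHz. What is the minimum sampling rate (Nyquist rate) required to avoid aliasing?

By the Nyquist-Shannon sampling theorem,
the minimum sampling rate (Nyquist rate) must be at least 2 * f_max.
Nyquist rate = 2 * 89 kHz = 178 kHz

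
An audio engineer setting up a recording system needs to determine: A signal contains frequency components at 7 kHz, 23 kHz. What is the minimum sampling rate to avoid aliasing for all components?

The highest frequency component is f_max = 23 kHz.
Nyquist rate = 2 * f_max = 2 * 23 kHz = 46 kHz.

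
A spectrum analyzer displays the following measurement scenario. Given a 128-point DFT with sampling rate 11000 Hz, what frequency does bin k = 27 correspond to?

The frequency of DFT bin k is: f_k = k * f_s / N
f_27 = 27 * 11000 / 128 = 37125/16 Hz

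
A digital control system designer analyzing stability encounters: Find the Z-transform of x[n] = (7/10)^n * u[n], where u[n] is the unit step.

The Z-transform of a^n * u[n] is z/(z-a) for |z| > |a|.
Here a = 7/10, so X(z) = z/(z - (7/10)) = 10z/(10z - 7)
ROC: |z| > 7/10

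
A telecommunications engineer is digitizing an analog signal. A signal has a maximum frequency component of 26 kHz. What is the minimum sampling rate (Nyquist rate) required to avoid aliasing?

By the Nyquist-Shannon sampling theorem,
the minimum sampling rate (Nyquist rate) must be at least 2 * f_max.
Nyquist rate = 2 * 26 kHz = 52 kHz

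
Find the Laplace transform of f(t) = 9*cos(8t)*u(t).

Standard pair: cos(wt)*u(t) <-> s/(s^2+w^2)
With w = 8: L{9*cos(8t)*u(t)} = 9s/(s^2+64)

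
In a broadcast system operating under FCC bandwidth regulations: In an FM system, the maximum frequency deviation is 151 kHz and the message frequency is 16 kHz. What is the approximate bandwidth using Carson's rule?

Carson's rule: BW = 2*(delta_f + f_m)
= 2*(151 + 16) kHz = 334 kHz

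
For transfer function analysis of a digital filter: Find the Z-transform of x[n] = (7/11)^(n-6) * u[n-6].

Time-shifting property: if X(z) = Z{x[n]}, then Z{x[n-d]} = z^(-d) * X(z)
X(z) = z/(z - 7/11) for x[n] = (7/11)^n * u[n]
Z{x[n-6]} = z^(-6) * z/(z - 7/11) = z^(-5)/(z - 7/11)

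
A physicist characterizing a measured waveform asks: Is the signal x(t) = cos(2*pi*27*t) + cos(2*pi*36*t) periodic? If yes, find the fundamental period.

f1 = 27 Hz, f2 = 36 Hz
Period T1 = 1/27, T2 = 1/36
Ratio T1/T2 = 36/27, which is rational.
The signal is periodic with fundamental period T = 1/GCD(27,36) = 1/9 s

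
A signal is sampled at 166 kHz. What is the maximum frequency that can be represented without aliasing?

The maximum frequency that can be represented without aliasing
is the Nyquist frequency: f_max = f_s / 2 = 166 kHz / 2 = 83 kHz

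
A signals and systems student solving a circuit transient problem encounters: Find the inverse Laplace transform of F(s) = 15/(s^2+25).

Standard pair: w/(s^2+w^2) <-> sin(wt)*u(t)
Recognize w^2 = 25, so w = 5; numerator 15 = 3*5.
f(t) = 3*sin(5t)*u(t)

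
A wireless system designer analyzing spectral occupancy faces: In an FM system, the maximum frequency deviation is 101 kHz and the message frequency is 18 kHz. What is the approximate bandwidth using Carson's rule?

Carson's rule: BW = 2*(delta_f + f_m)
= 2*(101 + 18) kHz = 238 kHz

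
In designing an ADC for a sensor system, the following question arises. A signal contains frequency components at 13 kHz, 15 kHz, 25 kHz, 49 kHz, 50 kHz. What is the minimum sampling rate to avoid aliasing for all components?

The highest frequency component is f_max = 50 kHz.
Nyquist rate = 2 * f_max = 2 * 50 kHz = 100 kHz.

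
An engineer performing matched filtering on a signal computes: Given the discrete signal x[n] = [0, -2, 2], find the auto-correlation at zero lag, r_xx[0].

The auto-correlation at zero lag r_xx[0] equals the signal energy.
r_xx[0] = sum of x[n]^2 = 0^2 + (-2)^2 + 2^2
= 0 + 4 + 4 = 8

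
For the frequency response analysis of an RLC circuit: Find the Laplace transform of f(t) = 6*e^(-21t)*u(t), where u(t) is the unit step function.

Standard Laplace transform pair:
e^(-at)*u(t) <-> 1/(s+a)
With a = 21: L{6*e^(-21t)*u(t)} = 6/(s+21), ROC: Re(s) > -21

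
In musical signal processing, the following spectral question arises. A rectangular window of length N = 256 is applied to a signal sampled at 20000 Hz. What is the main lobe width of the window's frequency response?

For a rectangular window of length N,
the main lobe width in frequency is 2*f_s/N.
= 2*20000/256 = 625/4 Hz
This determines the minimum frequency separation for resolving two sinusoids.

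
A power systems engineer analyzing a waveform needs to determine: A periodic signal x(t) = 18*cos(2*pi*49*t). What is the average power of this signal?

Average power of A*cos(wt) is A^2/2.
P = 18^2 / 2 = 324/2 = 162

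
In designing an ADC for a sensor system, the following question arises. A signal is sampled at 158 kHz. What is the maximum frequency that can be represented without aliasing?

The maximum frequency that can be represented without aliasing
is the Nyquist frequency: f_max = f_s / 2 = 158 kHz / 2 = 79 kHz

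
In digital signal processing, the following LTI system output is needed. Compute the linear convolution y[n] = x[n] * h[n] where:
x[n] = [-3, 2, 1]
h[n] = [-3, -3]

y[n] = sum_k x[k]*h[n-k]. Output length = len(x) + len(h) - 1 = 3 + 2 - 1 = 4.
y[0] = -3*-3 = 9
y[1] = 2*-3 + -3*-3 = 3
y[2] = 1*-3 + 2*-3 = -9
y[3] = 1*-3 = -3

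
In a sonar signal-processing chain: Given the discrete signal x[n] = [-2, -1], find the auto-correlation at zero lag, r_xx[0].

The auto-correlation at zero lag r_xx[0] equals the signal energy.
r_xx[0] = sum of x[n]^2 = (-2)^2 + (-1)^2
= 4 + 1 = 5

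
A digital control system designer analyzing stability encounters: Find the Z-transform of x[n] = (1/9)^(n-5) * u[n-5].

Time-shifting property: if X(z) = Z{x[n]}, then Z{x[n-d]} = z^(-d) * X(z)
X(z) = z/(z - 1/9) for x[n] = (1/9)^n * u[n]
Z{x[n-5]} = z^(-5) * z/(z - 1/9) = z^(-4)/(z - 1/9)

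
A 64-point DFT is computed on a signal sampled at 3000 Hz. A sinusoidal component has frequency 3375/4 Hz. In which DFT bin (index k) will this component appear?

DFT frequency resolution = f_s/N = 3000/64 = 375/8 Hz
Bin index k = f_signal / resolution = 3375/4 / 375/8 = 18
The signal frequency 3375/4 Hz falls in DFT bin k = 18.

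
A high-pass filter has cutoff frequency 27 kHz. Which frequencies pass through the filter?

A high-pass filter passes all frequencies above the cutoff frequency 27 kHz and attenuates lower frequencies.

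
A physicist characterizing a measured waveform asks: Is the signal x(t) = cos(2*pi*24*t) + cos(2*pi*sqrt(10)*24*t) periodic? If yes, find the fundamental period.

f1 = 24 Hz, f2 = 24*sqrt(10) Hz
Ratio f2/f1 = sqrt(10), which is irrational.
Since the frequency ratio is irrational, no common period exists.
The signal is not periodic.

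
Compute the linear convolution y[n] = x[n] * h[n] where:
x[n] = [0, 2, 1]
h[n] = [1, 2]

y[n] = sum_k x[k]*h[n-k]. Output length = len(x) + len(h) - 1 = 3 + 2 - 1 = 4.
y[0] = 0*1 = 0
y[1] = 2*1 + 0*2 = 2
y[2] = 1*1 + 2*2 = 5
y[3] = 1*2 = 2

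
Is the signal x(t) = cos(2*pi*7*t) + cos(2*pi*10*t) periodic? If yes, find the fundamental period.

f1 = 7 Hz, f2 = 10 Hz
Period T1 = 1/7, T2 = 1/10
Ratio T1/T2 = 10/7, which is rational.
The signal is periodic with fundamental period T = 1/GCD(7,10) = 1 s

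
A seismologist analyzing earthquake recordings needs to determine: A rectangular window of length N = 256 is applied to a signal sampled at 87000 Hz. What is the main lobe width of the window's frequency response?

For a rectangular window of length N,
the main lobe width in frequency is 2*f_s/N.
= 2*87000/256 = 10875/16 Hz
This determines the minimum frequency separation for resolving two sinusoids.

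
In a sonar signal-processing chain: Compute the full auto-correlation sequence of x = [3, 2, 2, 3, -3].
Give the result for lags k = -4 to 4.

r_xx[k] = sum_m x[m]*x[m+k], indexed from 0, for k = -4 to 4:
  r_xx[-4] = x[4]*x[0] = -9
  r_xx[-3] = x[3]*x[0] + x[4]*x[1] = 3
  r_xx[-2] = x[2]*x[0] + x[3]*x[1] + x[4]*x[2] = 6
  r_xx[-1] = x[1]*x[0] + x[2]*x[1] + x[3]*x[2] + x[4]*x[3] = 7
  r_xx[0] = x[0]*x[0] + x[1]*x[1] + x[2]*x[2] + x[3]*x[3] + x[4]*x[4] = 35
  r_xx[1] = x[0]*x[1] + x[1]*x[2] + x[2]*x[3] + x[3]*x[4] = 7
  r_xx[2] = x[0]*x[2] + x[1]*x[3] + x[2]*x[4] = 6
  r_xx[3] = x[0]*x[3] + x[1]*x[4] = 3
  r_xx[4] = x[0]*x[4] = -9
r_xx = [-9, 3, 6, 7, 35, 7, 6, 3, -9]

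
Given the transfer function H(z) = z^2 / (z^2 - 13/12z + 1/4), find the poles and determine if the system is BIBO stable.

Poles are roots of the denominator: z^2 - 13/12z + 1/4 = 0.
Quadratic formula: z = [-(-13/12) +/- sqrt((-13/12)^2 - 4*(1/4))] / 2
Discriminant = 169/144 - 1 = 25/144; sqrt = 5/12.
z = (13/12 +/- 5/12) / 2 => z = 3/4 or z = 1/3.
|p1| = 1/3, |p2| = 3/4.
For BIBO stability, all poles must lie inside the unit circle (|p| < 1).
System is STABLE since both |p| < 1.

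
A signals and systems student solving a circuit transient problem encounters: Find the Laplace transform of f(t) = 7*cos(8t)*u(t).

Standard pair: cos(wt)*u(t) <-> s/(s^2+w^2)
With w = 8: L{7*cos(8t)*u(t)} = 7s/(s^2+64)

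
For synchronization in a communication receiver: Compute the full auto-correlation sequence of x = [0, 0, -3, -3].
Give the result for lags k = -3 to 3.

r_xx[k] = sum_m x[m]*x[m+k], indexed from 0, for k = -3 to 3:
  r_xx[-3] = x[3]*x[0] = 0
  r_xx[-2] = x[2]*x[0] + x[3]*x[1] = 0
  r_xx[-1] = x[1]*x[0] + x[2]*x[1] + x[3]*x[2] = 9
  r_xx[0] = x[0]*x[0] + x[1]*x[1] + x[2]*x[2] + x[3]*x[3] = 18
  r_xx[1] = x[0]*x[1] + x[1]*x[2] + x[2]*x[3] = 9
  r_xx[2] = x[0]*x[2] + x[1]*x[3] = 0
  r_xx[3] = x[0]*x[3] = 0
r_xx = [0, 0, 9, 18, 9, 0, 0]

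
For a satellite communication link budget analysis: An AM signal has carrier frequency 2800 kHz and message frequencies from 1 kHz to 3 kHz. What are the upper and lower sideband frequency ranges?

Upper sideband (USB) = fc + [fm_low, fm_high] = 2800 + [1, 3] = [2801, 2803] kHz
Lower sideband (LSB) = fc - [fm_high, fm_low] = 2800 - [3, 1] = [2797, 2799] kHz
Total occupied spectrum: 2797 kHz to 2803 kHz (plus carrier at 2800 kHz)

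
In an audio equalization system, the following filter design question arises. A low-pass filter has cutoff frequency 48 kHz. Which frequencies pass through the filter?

A low-pass filter passes all frequencies below the cutoff frequency 48 kHz and attenuates higher frequencies.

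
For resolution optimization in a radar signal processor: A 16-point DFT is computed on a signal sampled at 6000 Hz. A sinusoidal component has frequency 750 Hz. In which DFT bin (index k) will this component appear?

DFT frequency resolution = f_s/N = 6000/16 = 375 Hz
Bin index k = f_signal / resolution = 750 / 375 = 2
The signal frequency 750 Hz falls in DFT bin k = 2.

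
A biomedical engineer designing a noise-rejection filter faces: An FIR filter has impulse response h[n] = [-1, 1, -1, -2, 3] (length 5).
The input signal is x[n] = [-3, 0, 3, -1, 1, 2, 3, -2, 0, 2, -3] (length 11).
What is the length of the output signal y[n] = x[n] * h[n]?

For linear convolution, the output length is:
len(y) = len(x) + len(h) - 1 = 11 + 5 - 1 = 15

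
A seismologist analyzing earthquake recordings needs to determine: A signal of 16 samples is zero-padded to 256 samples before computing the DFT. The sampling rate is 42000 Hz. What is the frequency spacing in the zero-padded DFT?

Original DFT: N = 16, resolution = f_s/N = 42000/16 = 2625 Hz
Zero-padded DFT: N = 256, resolution = f_s/N = 42000/256 = 2625/16 Hz
Zero-padding interpolates the spectrum (finer frequency grid)
but does NOT improve the true spectral resolution (ability to resolve close frequencies).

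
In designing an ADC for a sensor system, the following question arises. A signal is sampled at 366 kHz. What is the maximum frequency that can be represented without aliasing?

The maximum frequency that can be represented without aliasing
is the Nyquist frequency: f_max = f_s / 2 = 366 kHz / 2 = 183 kHz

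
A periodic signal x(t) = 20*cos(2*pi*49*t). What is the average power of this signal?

Average power of A*cos(wt) is A^2/2.
P = 20^2 / 2 = 400/2 = 200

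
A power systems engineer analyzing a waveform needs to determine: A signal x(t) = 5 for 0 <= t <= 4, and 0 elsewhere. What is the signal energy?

Energy = integral of |x(t)|^2 dt over the signal duration
= 5^2 * 4 = 25 * 4 = 100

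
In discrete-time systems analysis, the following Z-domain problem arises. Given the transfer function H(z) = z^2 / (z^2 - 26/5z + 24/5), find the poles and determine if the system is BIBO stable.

Poles are roots of the denominator: z^2 - 26/5z + 24/5 = 0.
Quadratic formula: z = [-(-26/5) +/- sqrt((-26/5)^2 - 4*(24/5))] / 2
Discriminant = 676/25 - 96/5 = 196/25; sqrt = 14/5.
z = (26/5 +/- 14/5) / 2 => z = 4 or z = 6/5.
|p1| = 6/5, |p2| = 4.
For BIBO stability, all poles must lie inside the unit circle (|p| < 1).
System is UNSTABLE since at least one |p| >= 1.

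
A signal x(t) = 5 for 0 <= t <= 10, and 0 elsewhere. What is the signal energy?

Energy = integral of |x(t)|^2 dt over the signal duration
= 5^2 * 10 = 25 * 10 = 250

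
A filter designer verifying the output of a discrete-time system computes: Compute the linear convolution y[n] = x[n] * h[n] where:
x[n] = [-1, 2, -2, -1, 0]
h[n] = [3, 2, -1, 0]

y[n] = sum_k x[k]*h[n-k]. Output length = len(x) + len(h) - 1 = 5 + 4 - 1 = 8.
y[0] = -1*3 = -3
y[1] = 2*3 + -1*2 = 4
y[2] = -2*3 + 2*2 + -1*-1 = -1
y[3] = -1*3 + -2*2 + 2*-1 + -1*0 = -9
y[4] = 0*3 + -1*2 + -2*-1 + 2*0 = 0
y[5] = 0*2 + -1*-1 + -2*0 = 1
y[6] = 0*-1 + -1*0 = 0
y[7] = 0*0 = 0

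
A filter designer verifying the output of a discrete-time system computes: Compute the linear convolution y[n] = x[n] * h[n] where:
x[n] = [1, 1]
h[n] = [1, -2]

y[n] = sum_k x[k]*h[n-k]. Output length = len(x) + len(h) - 1 = 2 + 2 - 1 = 3.
y[0] = 1*1 = 1
y[1] = 1*1 + 1*-2 = -1
y[2] = 1*-2 = -2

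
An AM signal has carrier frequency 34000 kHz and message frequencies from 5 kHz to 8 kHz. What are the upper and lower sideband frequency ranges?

Upper sideband (USB) = fc + [fm_low, fm_high] = 34000 + [5, 8] = [34005, 34008] kHz
Lower sideband (LSB) = fc - [fm_high, fm_low] = 34000 - [8, 5] = [33992, 33995] kHz
Total occupied spectrum: 33992 kHz to 34008 kHz (plus carrier at 34000 kHz)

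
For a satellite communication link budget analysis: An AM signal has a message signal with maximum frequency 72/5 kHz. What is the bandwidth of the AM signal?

In AM (double-sideband), the bandwidth is twice the message frequency.
BW = 2 * f_m = 2 * 72/5 kHz = 144/5 kHz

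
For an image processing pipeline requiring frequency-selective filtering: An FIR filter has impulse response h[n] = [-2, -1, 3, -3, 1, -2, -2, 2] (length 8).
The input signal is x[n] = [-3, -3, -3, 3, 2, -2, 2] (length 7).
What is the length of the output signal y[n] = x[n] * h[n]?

For linear convolution, the output length is:
len(y) = len(x) + len(h) - 1 = 7 + 8 - 1 = 14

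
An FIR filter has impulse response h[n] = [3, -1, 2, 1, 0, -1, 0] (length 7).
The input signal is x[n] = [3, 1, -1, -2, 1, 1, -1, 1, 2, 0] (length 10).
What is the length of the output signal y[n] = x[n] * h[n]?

For linear convolution, the output length is:
len(y) = len(x) + len(h) - 1 = 10 + 7 - 1 = 16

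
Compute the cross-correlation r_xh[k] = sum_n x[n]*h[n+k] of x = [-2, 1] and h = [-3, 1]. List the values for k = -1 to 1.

Both sequences indexed from 0 and zero outside their support.
Lags with overlap: k = -1 to 1.
  r_xh[-1] = x[1]*h[0] = -3
  r_xh[0] = x[0]*h[0] + x[1]*h[1] = 7
  r_xh[1] = x[0]*h[1] = -2
r_xh = [-3, 7, -2] (for k = -1, ..., 1)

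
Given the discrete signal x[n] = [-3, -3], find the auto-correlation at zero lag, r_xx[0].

The auto-correlation at zero lag r_xx[0] equals the signal energy.
r_xx[0] = sum of x[n]^2 = (-3)^2 + (-3)^2
= 9 + 9 = 18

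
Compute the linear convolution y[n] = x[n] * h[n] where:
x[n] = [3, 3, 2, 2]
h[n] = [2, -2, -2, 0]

y[n] = sum_k x[k]*h[n-k]. Output length = len(x) + len(h) - 1 = 4 + 4 - 1 = 7.
y[0] = 3*2 = 6
y[1] = 3*2 + 3*-2 = 0
y[2] = 2*2 + 3*-2 + 3*-2 = -8
y[3] = 2*2 + 2*-2 + 3*-2 + 3*0 = -6
y[4] = 2*-2 + 2*-2 + 3*0 = -8
y[5] = 2*-2 + 2*0 = -4
y[6] = 2*0 = 0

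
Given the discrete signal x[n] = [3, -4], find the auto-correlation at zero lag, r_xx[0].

The auto-correlation at zero lag r_xx[0] equals the signal energy.
r_xx[0] = sum of x[n]^2 = 3^2 + (-4)^2
= 9 + 16 = 25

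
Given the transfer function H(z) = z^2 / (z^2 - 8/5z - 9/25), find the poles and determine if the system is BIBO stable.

Poles are roots of the denominator: z^2 - 8/5z - 9/25 = 0.
Quadratic formula: z = [-(-8/5) +/- sqrt((-8/5)^2 - 4*(-9/25))] / 2
Discriminant = 64/25 + 36/25 = 4; sqrt = 2.
z = (8/5 +/- 2) / 2 => z = 9/5 or z = -1/5.
|p1| = 9/5, |p2| = 1/5.
For BIBO stability, all poles must lie inside the unit circle (|p| < 1).
System is UNSTABLE since at least one |p| >= 1.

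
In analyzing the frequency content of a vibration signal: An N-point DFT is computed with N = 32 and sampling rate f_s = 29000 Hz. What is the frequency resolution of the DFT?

DFT frequency resolution = f_s / N
= 29000 / 32 = 3625/4 Hz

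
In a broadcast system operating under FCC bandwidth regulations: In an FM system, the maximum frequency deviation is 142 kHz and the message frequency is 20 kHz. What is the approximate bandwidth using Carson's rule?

Carson's rule: BW = 2*(delta_f + f_m)
= 2*(142 + 20) kHz = 324 kHz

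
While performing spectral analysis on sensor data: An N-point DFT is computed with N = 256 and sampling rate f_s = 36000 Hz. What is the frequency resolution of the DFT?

DFT frequency resolution = f_s / N
= 36000 / 256 = 1125/8 Hz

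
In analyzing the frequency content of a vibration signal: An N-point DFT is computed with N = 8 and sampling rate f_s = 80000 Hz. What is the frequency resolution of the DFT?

DFT frequency resolution = f_s / N
= 80000 / 8 = 10000 Hz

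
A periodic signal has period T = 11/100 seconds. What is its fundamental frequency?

The fundamental frequency is the reciprocal of the period.
f = 1/T = 1/(11/100) = 100/11 Hz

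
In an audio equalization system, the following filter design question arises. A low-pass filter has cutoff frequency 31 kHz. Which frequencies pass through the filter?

A low-pass filter passes all frequencies below the cutoff frequency 31 kHz and attenuates higher frequencies.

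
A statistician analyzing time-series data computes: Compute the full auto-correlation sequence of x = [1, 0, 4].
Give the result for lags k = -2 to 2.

r_xx[k] = sum_m x[m]*x[m+k], indexed from 0, for k = -2 to 2:
  r_xx[-2] = x[2]*x[0] = 4
  r_xx[-1] = x[1]*x[0] + x[2]*x[1] = 0
  r_xx[0] = x[0]*x[0] + x[1]*x[1] + x[2]*x[2] = 17
  r_xx[1] = x[0]*x[1] + x[1]*x[2] = 0
  r_xx[2] = x[0]*x[2] = 4
r_xx = [4, 0, 17, 0, 4]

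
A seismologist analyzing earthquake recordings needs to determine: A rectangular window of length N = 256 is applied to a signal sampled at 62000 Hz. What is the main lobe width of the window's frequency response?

For a rectangular window of length N,
the main lobe width in frequency is 2*f_s/N.
= 2*62000/256 = 3875/8 Hz
This determines the minimum frequency separation for resolving two sinusoids.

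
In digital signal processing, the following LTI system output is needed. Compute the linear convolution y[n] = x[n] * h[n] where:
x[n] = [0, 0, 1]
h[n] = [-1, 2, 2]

y[n] = sum_k x[k]*h[n-k]. Output length = len(x) + len(h) - 1 = 3 + 3 - 1 = 5.
y[0] = 0*-1 = 0
y[1] = 0*-1 + 0*2 = 0
y[2] = 1*-1 + 0*2 + 0*2 = -1
y[3] = 1*2 + 0*2 = 2
y[4] = 1*2 = 2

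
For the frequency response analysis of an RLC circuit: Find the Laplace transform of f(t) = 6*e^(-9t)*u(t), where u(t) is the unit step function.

Standard Laplace transform pair:
e^(-at)*u(t) <-> 1/(s+a)
With a = 9: L{6*e^(-9t)*u(t)} = 6/(s+9), ROC: Re(s) > -9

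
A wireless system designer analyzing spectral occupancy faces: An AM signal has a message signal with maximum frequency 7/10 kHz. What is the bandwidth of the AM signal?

In AM (double-sideband), the bandwidth is twice the message frequency.
BW = 2 * f_m = 2 * 7/10 kHz = 7/5 kHz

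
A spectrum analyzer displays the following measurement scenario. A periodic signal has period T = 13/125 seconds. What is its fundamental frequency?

The fundamental frequency is the reciprocal of the period.
f = 1/T = 1/(13/125) = 125/13 Hz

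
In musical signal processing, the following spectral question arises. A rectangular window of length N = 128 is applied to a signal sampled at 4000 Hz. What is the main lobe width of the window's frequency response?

For a rectangular window of length N,
the main lobe width in frequency is 2*f_s/N.
= 2*4000/128 = 125/2 Hz
This determines the minimum frequency separation for resolving two sinusoids.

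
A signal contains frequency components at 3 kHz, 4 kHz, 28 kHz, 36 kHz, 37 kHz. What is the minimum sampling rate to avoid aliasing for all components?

The highest frequency component is f_max = 37 kHz.
Nyquist rate = 2 * f_max = 2 * 37 kHz = 74 kHz.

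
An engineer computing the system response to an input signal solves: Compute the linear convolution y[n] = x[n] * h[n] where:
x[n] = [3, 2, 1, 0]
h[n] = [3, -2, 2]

y[n] = sum_k x[k]*h[n-k]. Output length = len(x) + len(h) - 1 = 4 + 3 - 1 = 6.
y[0] = 3*3 = 9
y[1] = 2*3 + 3*-2 = 0
y[2] = 1*3 + 2*-2 + 3*2 = 5
y[3] = 0*3 + 1*-2 + 2*2 = 2
y[4] = 0*-2 + 1*2 = 2
y[5] = 0*2 = 0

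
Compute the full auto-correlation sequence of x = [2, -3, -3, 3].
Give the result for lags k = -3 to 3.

r_xx[k] = sum_m x[m]*x[m+k], indexed from 0, for k = -3 to 3:
  r_xx[-3] = x[3]*x[0] = 6
  r_xx[-2] = x[2]*x[0] + x[3]*x[1] = -15
  r_xx[-1] = x[1]*x[0] + x[2]*x[1] + x[3]*x[2] = -6
  r_xx[0] = x[0]*x[0] + x[1]*x[1] + x[2]*x[2] + x[3]*x[3] = 31
  r_xx[1] = x[0]*x[1] + x[1]*x[2] + x[2]*x[3] = -6
  r_xx[2] = x[0]*x[2] + x[1]*x[3] = -15
  r_xx[3] = x[0]*x[3] = 6
r_xx = [6, -15, -6, 31, -6, -15, 6]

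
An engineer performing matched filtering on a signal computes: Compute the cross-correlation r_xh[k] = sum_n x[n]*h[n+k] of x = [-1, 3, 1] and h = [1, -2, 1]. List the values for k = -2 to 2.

Both sequences indexed from 0 and zero outside their support.
Lags with overlap: k = -2 to 2.
  r_xh[-2] = x[2]*h[0] = 1
  r_xh[-1] = x[1]*h[0] + x[2]*h[1] = 1
  r_xh[0] = x[0]*h[0] + x[1]*h[1] + x[2]*h[2] = -6
  r_xh[1] = x[0]*h[1] + x[1]*h[2] = 5
  r_xh[2] = x[0]*h[2] = -1
r_xh = [1, 1, -6, 5, -1] (for k = -2, ..., 2)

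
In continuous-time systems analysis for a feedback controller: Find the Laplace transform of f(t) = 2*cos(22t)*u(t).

Standard pair: cos(wt)*u(t) <-> s/(s^2+w^2)
With w = 22: L{2*cos(22t)*u(t)} = 2s/(s^2+484)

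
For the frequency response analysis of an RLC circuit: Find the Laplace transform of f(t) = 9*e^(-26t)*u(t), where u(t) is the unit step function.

Standard Laplace transform pair:
e^(-at)*u(t) <-> 1/(s+a)
With a = 26: L{9*e^(-26t)*u(t)} = 9/(s+26), ROC: Re(s) > -26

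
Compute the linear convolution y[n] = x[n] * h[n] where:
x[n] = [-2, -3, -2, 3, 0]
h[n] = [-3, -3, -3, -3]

y[n] = sum_k x[k]*h[n-k]. Output length = len(x) + len(h) - 1 = 5 + 4 - 1 = 8.
y[0] = -2*-3 = 6
y[1] = -3*-3 + -2*-3 = 15
y[2] = -2*-3 + -3*-3 + -2*-3 = 21
y[3] = 3*-3 + -2*-3 + -3*-3 + -2*-3 = 12
y[4] = 0*-3 + 3*-3 + -2*-3 + -3*-3 = 6
y[5] = 0*-3 + 3*-3 + -2*-3 = -3
y[6] = 0*-3 + 3*-3 = -9
y[7] = 0*-3 = 0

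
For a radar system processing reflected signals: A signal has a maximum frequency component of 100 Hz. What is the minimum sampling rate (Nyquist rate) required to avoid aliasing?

By the Nyquist-Shannon sampling theorem,
the minimum sampling rate (Nyquist rate) must be at least 2 * f_max.
Nyquist rate = 2 * 100 Hz = 200 Hz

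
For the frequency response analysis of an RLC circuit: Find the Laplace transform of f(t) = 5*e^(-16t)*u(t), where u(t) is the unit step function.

Standard Laplace transform pair:
e^(-at)*u(t) <-> 1/(s+a)
With a = 16: L{5*e^(-16t)*u(t)} = 5/(s+16), ROC: Re(s) > -16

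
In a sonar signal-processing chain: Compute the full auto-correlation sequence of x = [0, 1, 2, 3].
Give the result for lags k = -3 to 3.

r_xx[k] = sum_m x[m]*x[m+k], indexed from 0, for k = -3 to 3:
  r_xx[-3] = x[3]*x[0] = 0
  r_xx[-2] = x[2]*x[0] + x[3]*x[1] = 3
  r_xx[-1] = x[1]*x[0] + x[2]*x[1] + x[3]*x[2] = 8
  r_xx[0] = x[0]*x[0] + x[1]*x[1] + x[2]*x[2] + x[3]*x[3] = 14
  r_xx[1] = x[0]*x[1] + x[1]*x[2] + x[2]*x[3] = 8
  r_xx[2] = x[0]*x[2] + x[1]*x[3] = 3
  r_xx[3] = x[0]*x[3] = 0
r_xx = [0, 3, 8, 14, 8, 3, 0]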